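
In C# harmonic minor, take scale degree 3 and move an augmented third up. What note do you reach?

G##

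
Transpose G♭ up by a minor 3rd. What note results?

A third above G lands on the letter B.
A minor third spans 3 semitones, so Gb moves to pitch class 9. On the letter B that is Bbb.

Bbb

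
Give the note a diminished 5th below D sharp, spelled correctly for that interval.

G##

D down a perfect fifth is G, so the target letter is G.
From D#, a diminished fifth is 6 semitones down: G##.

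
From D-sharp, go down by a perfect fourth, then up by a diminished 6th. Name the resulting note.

F

A perfect fourth down from D# is A# (letter A, 5 semitones down).
A diminished sixth up from A# is F (letter F, 7 semitones up).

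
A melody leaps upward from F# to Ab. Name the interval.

Counting letters F–G–A gives a third.
F#→Ab = 2 semitones, 2 narrower than the major third (4), so diminished.

diminished third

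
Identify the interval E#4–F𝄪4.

major second

Counting letters E–F gives a second.
E#→F## = 2 semitones, exactly the major second.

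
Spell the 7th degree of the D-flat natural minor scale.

Degree 7 takes the letter 6 steps above D, which is C.
In natural minor, degree 7 sits 10 semitones above the tonic. Db + 10 semitones is pitch class 11, spelled on C as Cb.

Cb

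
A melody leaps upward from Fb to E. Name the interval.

The letter names run F→E, a span of 6 letter steps, so the interval is some kind of seventh.
Fb to E is 12 semitones. A major seventh is 11, so 12 makes it augmented.

augmented seventh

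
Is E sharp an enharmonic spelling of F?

Yes

E# is pitch class 5; F is pitch class 5.
All spellings map to pitch class 5, so they are enharmonically equivalent.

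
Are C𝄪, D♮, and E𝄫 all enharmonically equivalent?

Yes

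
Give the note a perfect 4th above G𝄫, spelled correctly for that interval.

Cbb

A fourth above G lands on the letter C.
A perfect fourth spans 5 semitones, so Gbb moves to pitch class 10. On the letter C that is Cbb.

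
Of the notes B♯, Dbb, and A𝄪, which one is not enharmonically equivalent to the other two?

A##

In 12-tone equal temperament, enharmonic equivalents share a pitch class. B# is pitch class 0; Dbb is pitch class 0; A## is pitch class 11.
B# and Dbb share pitch class 0, while A## is pitch class 11.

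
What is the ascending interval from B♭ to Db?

The letter names run B→D, a span of 2 letter steps, so the interval is some kind of third.
Bb to Db is 3 semitones. A major third is 4, so 3 makes it minor.

minor third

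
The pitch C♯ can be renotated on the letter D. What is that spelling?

Db

C# is pitch class 1. The letter D alone is pitch class 2.
To reach pitch class 1 from D requires an offset of -1 semitone, i.e. flat: Db.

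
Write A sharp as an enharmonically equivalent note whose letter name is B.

Plain B sits 1 semitone above A#, so on the letter B the same pitch needs a flat: Bb.

Bb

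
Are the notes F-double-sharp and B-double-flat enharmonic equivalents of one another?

Two spellings are enharmonically equivalent only if they share a pitch class.
Here F## → 7, Bbb → 9; 7 ≠ 9, so they are not.

No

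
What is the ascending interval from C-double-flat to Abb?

The letter names run C→A, a span of 5 letter steps, so the interval is some kind of sixth.
Cbb to Abb is 9 semitones. A major sixth is 9, so 9 makes it major.

major sixth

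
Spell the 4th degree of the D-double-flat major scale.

Gbb

The Dbb major scale runs Dbb Ebb Fb Gbb Abb Bbb Cb.
Degree 4 is Gbb.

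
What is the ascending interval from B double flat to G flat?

Counting letters B–C–D–E–F–G gives a sixth.
Bbb→Gb = 9 semitones, exactly the major sixth.

major sixth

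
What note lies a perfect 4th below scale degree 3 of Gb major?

F

Scale degree 3 of Gb major is Bb.
A perfect fourth (5 semitones) below Bb lands on the letter F, giving F.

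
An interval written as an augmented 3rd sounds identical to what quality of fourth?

perfect

An augmented third spans 5 semitones.
A fourth spanning 5 semitones is perfect (the perfect fourth is 5).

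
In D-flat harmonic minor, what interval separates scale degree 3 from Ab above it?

major third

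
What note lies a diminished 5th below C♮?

F#

A fifth below C lands on the letter F.
A diminished fifth spans 6 semitones, so C moves to pitch class 6. On the letter F that is F#.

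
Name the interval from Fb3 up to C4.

augmented fifth

The letter names run F→C, a span of 4 letter steps, so the interval is some kind of fifth.
Fb to C is 8 semitones. A perfect fifth is 7, so 8 makes it augmented.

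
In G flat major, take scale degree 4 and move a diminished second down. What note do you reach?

Scale degree 4 of Gb major is Cb.
A diminished second (0 semitones) below Cb lands on the letter B, giving B.

B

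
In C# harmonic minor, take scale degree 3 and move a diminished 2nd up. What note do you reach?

Fb

Scale degree 3 of C# harmonic minor is E.
A diminished second (0 semitones) above E lands on the letter F, giving Fb.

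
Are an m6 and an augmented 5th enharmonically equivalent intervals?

Yes

A minor sixth spans 8 semitones; an augmented fifth spans 8.
They are enharmonically equivalent.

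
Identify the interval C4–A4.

major sixth

The letter names run C→A, a span of 5 letter steps, so the interval is some kind of sixth.
C to A is 9 semitones. A major sixth is 9, so 9 makes it major.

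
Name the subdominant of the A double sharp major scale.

D##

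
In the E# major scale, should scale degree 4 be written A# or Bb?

Each scale degree takes a distinct letter name. Degree 4 of a scale on E must use the letter A.
A# and Bb are enharmonically the same pitch, but only A# uses the letter A, so it is the correct spelling here.

A#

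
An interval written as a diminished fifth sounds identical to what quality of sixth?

doubly diminished

A diminished fifth spans 6 semitones.
A sixth spanning 6 semitones is doubly diminished (the major sixth is 9).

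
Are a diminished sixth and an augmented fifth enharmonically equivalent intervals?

No

A diminished sixth spans 7 semitones; an augmented fifth spans 8.
The spans differ, so they are not enharmonic equivalents.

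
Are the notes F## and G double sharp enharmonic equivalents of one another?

No

F## is pitch class 7; G## is pitch class 9.
The pitch classes differ (7 vs. 9), so they are not enharmonic equivalents.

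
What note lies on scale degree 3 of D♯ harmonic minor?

The D# harmonic minor scale runs D# E# F# G# A# B C##.
Degree 3 is F#.

F#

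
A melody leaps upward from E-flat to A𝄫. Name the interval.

diminished fourth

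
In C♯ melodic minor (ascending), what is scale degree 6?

The C# melodic minor (ascending) scale runs C# D# E F# G# A# B#.
Degree 6 is A#.

A#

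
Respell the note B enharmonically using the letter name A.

A##

Plain A sits 2 semitones below B, so on the letter A the same pitch needs a double sharp: A##.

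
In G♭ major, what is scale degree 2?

Degree 2 takes the letter 1 step above G, which is A.
In major, degree 2 sits 2 semitones above the tonic. Gb + 2 semitones is pitch class 8, spelled on A as Ab.

Ab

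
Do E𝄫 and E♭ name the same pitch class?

Ebb is pitch class 2; Eb is pitch class 3.
The pitch classes differ (2 vs. 3), so they are not enharmonic equivalents.

No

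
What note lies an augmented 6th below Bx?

A sixth below B lands on the letter D.
An augmented sixth spans 10 semitones, so B## moves to pitch class 3. On the letter D that is D#.

D#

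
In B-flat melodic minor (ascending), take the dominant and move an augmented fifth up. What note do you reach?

C#

The dominant of Bb melodic minor (ascending) is F.
An augmented fifth (8 semitones) above F lands on the letter C, giving C#.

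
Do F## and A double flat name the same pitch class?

Yes

F## = pitch class 7 and Abb = pitch class 7 — the same pitch class, so they are enharmonic equivalents.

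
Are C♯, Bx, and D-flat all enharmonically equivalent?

C# is pitch class 1; B## is pitch class 1; Db is pitch class 1.
All spellings map to pitch class 1, so they are enharmonically equivalent.

Yes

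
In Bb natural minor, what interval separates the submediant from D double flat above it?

diminished fifth

The submediant of Bb natural minor is Gb.
Gb up to Dbb: letters G→D make it a fifth; 6 semitones makes it diminished.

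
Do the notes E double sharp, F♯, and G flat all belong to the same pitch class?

Yes

E## is pitch class 6; F# is pitch class 6; Gb is pitch class 6.
All spellings map to pitch class 6, so they are enharmonically equivalent.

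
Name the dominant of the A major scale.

The A major scale runs A B C# D E F# G#.
Degree 5 is E.

E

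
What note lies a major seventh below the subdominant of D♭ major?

The subdominant of Db major is Gb.
A major seventh (11 semitones) below Gb lands on the letter A, giving Abb.

Abb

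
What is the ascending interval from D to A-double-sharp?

doubly augmented fifth

Counting letters D–E–F–G–A gives a fifth.
D→A## = 9 semitones, 2 wider than the perfect fifth (7), so doubly augmented.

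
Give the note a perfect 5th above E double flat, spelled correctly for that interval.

Bbb

A fifth above E lands on the letter B.
A perfect fifth spans 7 semitones, so Ebb moves to pitch class 9. On the letter B that is Bbb.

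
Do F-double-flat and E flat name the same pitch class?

Fbb = pitch class 3 and Eb = pitch class 3 — the same pitch class, so they are enharmonic equivalents.

Yes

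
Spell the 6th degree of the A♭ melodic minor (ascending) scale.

F

The Ab melodic minor (ascending) scale runs Ab Bb Cb Db Eb F G.
Degree 6 is F.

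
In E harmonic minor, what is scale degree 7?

The E harmonic minor scale runs E F# G A B C D#.
Degree 7 is D#.

D#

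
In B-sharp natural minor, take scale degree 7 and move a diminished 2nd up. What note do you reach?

Scale degree 7 of B# natural minor is A#.
A diminished second (0 semitones) above A# lands on the letter B, giving Bb.

Bb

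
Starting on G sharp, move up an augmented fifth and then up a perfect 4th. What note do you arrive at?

An augmented fifth up from G# is D## (letter D, 8 semitones up).
A perfect fourth up from D## is G## (letter G, 5 semitones up).

G##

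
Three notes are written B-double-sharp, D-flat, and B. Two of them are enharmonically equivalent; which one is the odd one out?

In 12-tone equal temperament, enharmonic equivalents share a pitch class. B## is pitch class 1; Db is pitch class 1; B is pitch class 11.
B## and Db share pitch class 1, while B is pitch class 11.

B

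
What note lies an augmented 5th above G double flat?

Db

G up a perfect fifth is D, so the target letter is D.
From Gbb, an augmented fifth is 8 semitones up: Db.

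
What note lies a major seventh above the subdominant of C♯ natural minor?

E#

The subdominant of C# natural minor is F#.
A major seventh (11 semitones) above F# lands on the letter E, giving E#.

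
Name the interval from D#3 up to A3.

The letter names run D→A, a span of 4 letter steps, so the interval is some kind of fifth.
D# to A is 6 semitones. A perfect fifth is 7, so 6 makes it diminished.

diminished fifth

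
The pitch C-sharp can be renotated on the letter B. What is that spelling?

B##

Plain B sits 2 semitones below C#, so on the letter B the same pitch needs a double sharp: B##.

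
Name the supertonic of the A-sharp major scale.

B#

Degree 2 takes the letter 1 step above A, which is B.
In major, degree 2 sits 2 semitones above the tonic. A# + 2 semitones is pitch class 0, spelled on B as B#.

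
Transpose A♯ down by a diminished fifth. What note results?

A down a perfect fifth is D, so the target letter is D.
From A#, a diminished fifth is 6 semitones down: D##.

D##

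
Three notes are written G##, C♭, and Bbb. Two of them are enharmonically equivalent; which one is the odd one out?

In 12-tone equal temperament, enharmonic equivalents share a pitch class. G## is pitch class 9; Cb is pitch class 11; Bbb is pitch class 9.
G## and Bbb share pitch class 9, while Cb is pitch class 11.

Cb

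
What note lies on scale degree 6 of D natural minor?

Bb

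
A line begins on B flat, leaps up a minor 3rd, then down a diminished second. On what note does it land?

C#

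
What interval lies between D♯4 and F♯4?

minor third

The letter names run D→F, a span of 2 letter steps, so the interval is some kind of third.
D# to F# is 3 semitones. A major third is 4, so 3 makes it minor.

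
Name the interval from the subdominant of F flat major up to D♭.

major third

The subdominant of Fb major is Bbb.
Bbb up to Db: letters B→D make it a third; 4 semitones makes it major.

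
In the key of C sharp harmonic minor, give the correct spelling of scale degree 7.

B#

The C# harmonic minor scale runs C# D# E F# G# A B#.
Degree 7 is B#.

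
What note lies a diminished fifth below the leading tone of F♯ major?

The leading tone of F# major is E#.
A diminished fifth (6 semitones) below E# lands on the letter A, giving A##.

A##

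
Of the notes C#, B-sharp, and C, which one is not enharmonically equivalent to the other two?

In 12-tone equal temperament, enharmonic equivalents share a pitch class. C# is pitch class 1; B# is pitch class 0; C is pitch class 0.
B# and C share pitch class 0, while C# is pitch class 1.

C#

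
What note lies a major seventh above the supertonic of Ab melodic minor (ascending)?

A

The supertonic of Ab melodic minor (ascending) is Bb.
A major seventh (11 semitones) above Bb lands on the letter A, giving A.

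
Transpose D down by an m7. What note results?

A seventh below D lands on the letter E.
A minor seventh spans 10 semitones, so D moves to pitch class 4. On the letter E that is E.

E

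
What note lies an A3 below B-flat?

B down a major third is G, so the target letter is G.
From Bb, an augmented third is 5 semitones down: Gbb.

Gbb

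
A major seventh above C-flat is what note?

A seventh above C lands on the letter B.
A major seventh spans 11 semitones, so Cb moves to pitch class 10. On the letter B that is Bb.

Bb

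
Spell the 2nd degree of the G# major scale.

A#

Degree 2 takes the letter 1 step above G, which is A.
In major, degree 2 sits 2 semitones above the tonic. G# + 2 semitones is pitch class 10, spelled on A as A#.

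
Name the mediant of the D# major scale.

F##

Degree 3 takes the letter 2 steps above D, which is F.
In major, degree 3 sits 4 semitones above the tonic. D# + 4 semitones is pitch class 7, spelled on F as F##.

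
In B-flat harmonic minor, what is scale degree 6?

Gb

Degree 6 takes the letter 5 steps above B, which is G.
In harmonic minor, degree 6 sits 8 semitones above the tonic. Bb + 8 semitones is pitch class 6, spelled on G as Gb.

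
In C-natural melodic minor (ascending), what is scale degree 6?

The C melodic minor (ascending) scale runs C D Eb F G A B.
Degree 6 is A.

A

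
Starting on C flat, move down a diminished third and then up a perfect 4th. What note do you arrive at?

D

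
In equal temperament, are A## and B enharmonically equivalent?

Yes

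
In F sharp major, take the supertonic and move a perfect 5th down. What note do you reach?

The supertonic of F# major is G#.
A perfect fifth (7 semitones) below G# lands on the letter C, giving C#.

C#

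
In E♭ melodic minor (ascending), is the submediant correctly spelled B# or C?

Each scale degree takes a distinct letter name. Degree 6 of a scale on E must use the letter C.
C and B# are enharmonically the same pitch, but only C uses the letter C, so it is the correct spelling here.

C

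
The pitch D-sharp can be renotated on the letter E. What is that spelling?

Eb

D# is pitch class 3. The letter E alone is pitch class 4.
To reach pitch class 3 from E requires an offset of -1 semitone, i.e. flat: Eb.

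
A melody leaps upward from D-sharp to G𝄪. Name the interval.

The letter names run D→G, a span of 3 letter steps, so the interval is some kind of fourth.
D# to G## is 6 semitones. A perfect fourth is 5, so 6 makes it augmented.

augmented fourth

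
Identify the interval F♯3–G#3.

The letter names run F→G, a span of 1 letter step, so the interval is some kind of second.
F# to G# is 2 semitones. A major second is 2, so 2 makes it major.

major second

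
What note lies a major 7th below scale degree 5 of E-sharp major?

C#

Scale degree 5 of E# major is B#.
A major seventh (11 semitones) below B# lands on the letter C, giving C#.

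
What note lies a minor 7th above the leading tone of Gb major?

Eb

The leading tone of Gb major is F.
A minor seventh (10 semitones) above F lands on the letter E, giving Eb.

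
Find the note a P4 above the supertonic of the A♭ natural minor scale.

Eb

The supertonic of Ab natural minor is Bb.
A perfect fourth (5 semitones) above Bb lands on the letter E, giving Eb.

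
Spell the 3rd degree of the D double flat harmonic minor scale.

Fbb

Degree 3 takes the letter 2 steps above D, which is F.
In harmonic minor, degree 3 sits 3 semitones above the tonic. Dbb + 3 semitones is pitch class 3, spelled on F as Fbb.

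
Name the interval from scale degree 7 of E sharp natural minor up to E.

minor second

Scale degree 7 of E# natural minor is D#.
D# up to E: letters D→E make it a second; 1 semitone makes it minor.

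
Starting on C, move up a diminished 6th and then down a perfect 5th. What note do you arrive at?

Dbb

A diminished sixth up from C is Abb (letter A, 7 semitones up).
A perfect fifth down from Abb is Dbb (letter D, 7 semitones down).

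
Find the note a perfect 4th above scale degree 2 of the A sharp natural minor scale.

E#

Scale degree 2 of A# natural minor is B#.
A perfect fourth (5 semitones) above B# lands on the letter E, giving E#.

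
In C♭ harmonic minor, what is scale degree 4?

Fb

Degree 4 takes the letter 3 steps above C, which is F.
In harmonic minor, degree 4 sits 5 semitones above the tonic. Cb + 5 semitones is pitch class 4, spelled on F as Fb.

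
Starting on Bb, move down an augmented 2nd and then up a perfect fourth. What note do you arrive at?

An augmented second down from Bb is Abb (letter A, 3 semitones down).
A perfect fourth up from Abb is Dbb (letter D, 5 semitones up).

Dbb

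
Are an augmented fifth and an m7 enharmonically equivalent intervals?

No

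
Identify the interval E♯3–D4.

The letter names run E→D, a span of 6 letter steps, so the interval is some kind of seventh.
E# to D is 9 semitones. A major seventh is 11, so 9 makes it diminished.

diminished seventh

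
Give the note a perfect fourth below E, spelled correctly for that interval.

A fourth below E lands on the letter B.
A perfect fourth spans 5 semitones, so E moves to pitch class 11. On the letter B that is B.

B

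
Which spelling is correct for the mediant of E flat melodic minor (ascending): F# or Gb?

Gb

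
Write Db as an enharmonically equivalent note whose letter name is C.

Db is pitch class 1. The letter C alone is pitch class 0.
To reach pitch class 1 from C requires an offset of +1 semitone, i.e. sharp: C#.

C#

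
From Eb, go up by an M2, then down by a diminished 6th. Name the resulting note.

A#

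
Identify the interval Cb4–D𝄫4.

minor second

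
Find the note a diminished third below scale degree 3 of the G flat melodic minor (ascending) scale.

Scale degree 3 of Gb melodic minor (ascending) is Bbb.
A diminished third (2 semitones) below Bbb lands on the letter G, giving G.

G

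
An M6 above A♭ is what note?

F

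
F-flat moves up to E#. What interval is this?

doubly augmented seventh

Counting letters F–G–A–B–C–D–E gives a seventh.
Fb→E# = 13 semitones, 2 wider than the major seventh (11), so doubly augmented.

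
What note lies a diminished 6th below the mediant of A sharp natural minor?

The mediant of A# natural minor is C#.
A diminished sixth (7 semitones) below C# lands on the letter E, giving E##.

E##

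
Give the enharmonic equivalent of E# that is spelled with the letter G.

Plain G sits 2 semitones above E#, so on the letter G the same pitch needs a double flat: Gbb.

Gbb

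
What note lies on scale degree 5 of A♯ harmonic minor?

E#

The A# harmonic minor scale runs A# B# C# D# E# F# G##.
Degree 5 is E#.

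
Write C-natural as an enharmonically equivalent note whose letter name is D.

Dbb

Plain D sits 2 semitones above C, so on the letter D the same pitch needs a double flat: Dbb.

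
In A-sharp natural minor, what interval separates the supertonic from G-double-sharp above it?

The supertonic of A# natural minor is B#.
B# up to G##: letters B→G make it a sixth; 9 semitones makes it major.

major sixth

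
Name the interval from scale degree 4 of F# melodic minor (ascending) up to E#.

Scale degree 4 of F# melodic minor (ascending) is B.
B up to E#: letters B→E make it a fourth; 6 semitones makes it augmented.

augmented fourth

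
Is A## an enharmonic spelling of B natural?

Yes

A## is pitch class 11; B is pitch class 11.
All spellings map to pitch class 11, so they are enharmonically equivalent.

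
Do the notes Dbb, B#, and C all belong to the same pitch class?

Yes

Dbb is pitch class 0; B# is pitch class 0; C is pitch class 0.
All spellings map to pitch class 0, so they are enharmonically equivalent.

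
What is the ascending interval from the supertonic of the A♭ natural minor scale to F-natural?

The supertonic of Ab natural minor is Bb.
Bb up to F: letters B→F make it a fifth; 7 semitones makes it perfect.

perfect fifth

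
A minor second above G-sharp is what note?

A

G up a major second is A, so the target letter is A.
From G#, a minor second is 1 semitone up: A.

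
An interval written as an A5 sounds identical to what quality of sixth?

minor

An augmented fifth spans 8 semitones.
A sixth spanning 8 semitones is minor (the major sixth is 9).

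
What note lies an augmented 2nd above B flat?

A second above B lands on the letter C.
An augmented second spans 3 semitones, so Bb moves to pitch class 1. On the letter C that is C#.

C#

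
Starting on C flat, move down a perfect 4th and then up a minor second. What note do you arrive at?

A perfect fourth down from Cb is Gb (letter G, 5 semitones down).
A minor second up from Gb is Abb (letter A, 1 semitone up).

Abb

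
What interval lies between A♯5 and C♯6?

minor third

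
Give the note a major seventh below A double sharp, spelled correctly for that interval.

B#

A down a major seventh is Bb, so the target letter is B.
From A##, a major seventh is 11 semitones down: B#.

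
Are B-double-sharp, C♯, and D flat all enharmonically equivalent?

B## is pitch class 1; C# is pitch class 1; Db is pitch class 1.
All spellings map to pitch class 1, so they are enharmonically equivalent.

Yes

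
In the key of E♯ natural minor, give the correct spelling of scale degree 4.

The E# natural minor scale runs E# F## G# A# B# C# D#.
Degree 4 is A#.

A#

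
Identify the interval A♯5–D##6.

The letter names run A→D, a span of 3 letter steps, so the interval is some kind of fourth.
A# to D## is 6 semitones. A perfect fourth is 5, so 6 makes it augmented.

augmented fourth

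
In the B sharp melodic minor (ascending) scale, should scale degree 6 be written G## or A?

G##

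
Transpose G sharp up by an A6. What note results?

E##

G up a major sixth is E, so the target letter is E.
From G#, an augmented sixth is 10 semitones up: E##.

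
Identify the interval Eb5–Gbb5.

diminished third

Counting letters E–F–G gives a third.
Eb→Gbb = 2 semitones, 2 narrower than the major third (4), so diminished.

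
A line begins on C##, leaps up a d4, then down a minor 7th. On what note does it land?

A diminished fourth up from C## is F# (letter F, 4 semitones up).
A minor seventh down from F# is G# (letter G, 10 semitones down).

G#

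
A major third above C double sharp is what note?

E##

A third above C lands on the letter E.
A major third spans 4 semitones, so C## moves to pitch class 6. On the letter E that is E##.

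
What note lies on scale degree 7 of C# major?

Degree 7 takes the letter 6 steps above C, which is B.
In major, degree 7 sits 11 semitones above the tonic. C# + 11 semitones is pitch class 0, spelled on B as B#.

B#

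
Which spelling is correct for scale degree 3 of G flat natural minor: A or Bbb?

Each scale degree takes a distinct letter name. Degree 3 of a scale on G must use the letter B.
Bbb and A are enharmonically the same pitch, but only Bbb uses the letter B, so it is the correct spelling here.

Bbb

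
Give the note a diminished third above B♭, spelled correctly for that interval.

Dbb

A third above B lands on the letter D.
A diminished third spans 2 semitones, so Bb moves to pitch class 0. On the letter D that is Dbb.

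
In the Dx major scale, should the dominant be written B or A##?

A##

Each scale degree takes a distinct letter name. Degree 5 of a scale on D must use the letter A.
A## and B are enharmonically the same pitch, but only A## uses the letter A, so it is the correct spelling here.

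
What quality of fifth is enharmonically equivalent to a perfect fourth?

A perfect fourth spans 5 semitones.
A fifth spanning 5 semitones is doubly diminished (the perfect fifth is 7).

doubly diminished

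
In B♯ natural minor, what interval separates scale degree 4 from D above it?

Scale degree 4 of B# natural minor is E#.
E# up to D: letters E→D make it a seventh; 9 semitones makes it diminished.

diminished seventh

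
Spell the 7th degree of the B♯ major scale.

The B# major scale runs B# C## D## E# F## G## A##.
Degree 7 is A##.

A##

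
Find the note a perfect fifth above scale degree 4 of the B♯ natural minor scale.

Scale degree 4 of B# natural minor is E#.
A perfect fifth (7 semitones) above E# lands on the letter B, giving B#.

B#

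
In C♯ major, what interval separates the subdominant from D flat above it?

diminished sixth

The subdominant of C# major is F#.
F# up to Db: letters F→D make it a sixth; 7 semitones makes it diminished.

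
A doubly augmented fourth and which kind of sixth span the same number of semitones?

A doubly augmented fourth spans 7 semitones.
A sixth spanning 7 semitones is diminished (the major sixth is 9).

diminished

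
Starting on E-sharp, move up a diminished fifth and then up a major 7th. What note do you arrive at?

A#

A diminished fifth up from E# is B (letter B, 6 semitones up).
A major seventh up from B is A# (letter A, 11 semitones up).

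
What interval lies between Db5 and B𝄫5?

minor sixth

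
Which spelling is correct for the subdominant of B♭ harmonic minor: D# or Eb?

Eb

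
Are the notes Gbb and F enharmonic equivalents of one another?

Yes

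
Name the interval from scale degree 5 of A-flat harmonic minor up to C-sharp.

Scale degree 5 of Ab harmonic minor is Eb.
Eb up to C#: letters E→C make it a sixth; 10 semitones makes it augmented.

augmented sixth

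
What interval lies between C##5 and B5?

diminished seventh

Counting letters C–D–E–F–G–A–B gives a seventh.
C##→B = 9 semitones, 2 narrower than the major seventh (11), so diminished.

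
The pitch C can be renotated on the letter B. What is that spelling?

Plain B sits 1 semitone below C, so on the letter B the same pitch needs a sharp: B#.

B#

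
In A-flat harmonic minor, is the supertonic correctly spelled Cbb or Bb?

Bb

Each scale degree takes a distinct letter name. Degree 2 of a scale on A must use the letter B.
Bb and Cbb are enharmonically the same pitch, but only Bb uses the letter B, so it is the correct spelling here.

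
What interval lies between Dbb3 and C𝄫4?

minor seventh

The letter names run D→C, a span of 6 letter steps, so the interval is some kind of seventh.
Dbb to Cbb is 10 semitones. A major seventh is 11, so 10 makes it minor.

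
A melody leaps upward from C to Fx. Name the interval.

doubly augmented fourth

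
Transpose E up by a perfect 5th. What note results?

B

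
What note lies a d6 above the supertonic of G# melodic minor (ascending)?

The supertonic of G# melodic minor (ascending) is A#.
A diminished sixth (7 semitones) above A# lands on the letter F, giving F.

F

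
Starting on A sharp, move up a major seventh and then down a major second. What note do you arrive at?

F##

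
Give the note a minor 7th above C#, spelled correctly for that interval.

B

A seventh above C lands on the letter B.
A minor seventh spans 10 semitones, so C# moves to pitch class 11. On the letter B that is B.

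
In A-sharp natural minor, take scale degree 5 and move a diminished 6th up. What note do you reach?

Scale degree 5 of A# natural minor is E#.
A diminished sixth (7 semitones) above E# lands on the letter C, giving C.

C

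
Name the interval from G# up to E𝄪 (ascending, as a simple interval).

augmented sixth

The letter names run G→E, a span of 5 letter steps, so the interval is some kind of sixth.
G# to E## is 10 semitones. A major sixth is 9, so 10 makes it augmented.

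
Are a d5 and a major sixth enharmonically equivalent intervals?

A diminished fifth spans 6 semitones; a major sixth spans 9.
The spans differ, so they are not enharmonic equivalents.

No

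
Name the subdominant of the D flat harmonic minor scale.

Gb

Degree 4 takes the letter 3 steps above D, which is G.
In harmonic minor, degree 4 sits 5 semitones above the tonic. Db + 5 semitones is pitch class 6, spelled on G as Gb.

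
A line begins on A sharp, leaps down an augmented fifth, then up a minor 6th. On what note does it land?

Bb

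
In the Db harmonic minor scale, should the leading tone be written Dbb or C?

Each scale degree takes a distinct letter name. Degree 7 of a scale on D must use the letter C.
C and Dbb are enharmonically the same pitch, but only C uses the letter C, so it is the correct spelling here.

C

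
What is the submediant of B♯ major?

The B# major scale runs B# C## D## E# F## G## A##.
Degree 6 is G##.

G##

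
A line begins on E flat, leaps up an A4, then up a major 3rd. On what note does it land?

C#

An augmented fourth up from Eb is A (letter A, 6 semitones up).
A major third up from A is C# (letter C, 4 semitones up).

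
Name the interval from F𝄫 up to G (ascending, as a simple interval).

The letter names run F→G, a span of 1 letter step, so the interval is some kind of second.
Fbb to G is 4 semitones. A major second is 2, so 4 makes it doubly augmented.

doubly augmented second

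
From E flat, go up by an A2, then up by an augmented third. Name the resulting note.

A##

An augmented second up from Eb is F# (letter F, 3 semitones up).
An augmented third up from F# is A## (letter A, 5 semitones up).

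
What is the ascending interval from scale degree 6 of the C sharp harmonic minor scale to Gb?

diminished seventh

Scale degree 6 of C# harmonic minor is A.
A up to Gb: letters A→G make it a seventh; 9 semitones makes it diminished.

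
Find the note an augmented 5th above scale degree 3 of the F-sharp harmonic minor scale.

E#

Scale degree 3 of F# harmonic minor is A.
An augmented fifth (8 semitones) above A lands on the letter E, giving E#.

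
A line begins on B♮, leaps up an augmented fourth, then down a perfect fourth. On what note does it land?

B#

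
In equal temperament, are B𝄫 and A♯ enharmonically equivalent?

Two spellings are enharmonically equivalent only if they share a pitch class.
Here Bbb → 9, A# → 10; 9 ≠ 10, so they are not.

No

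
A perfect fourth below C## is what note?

C down a perfect fourth is G, so the target letter is G.
From C##, a perfect fourth is 5 semitones down: G##.

G##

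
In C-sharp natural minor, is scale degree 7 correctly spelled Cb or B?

B

Each scale degree takes a distinct letter name. Degree 7 of a scale on C must use the letter B.
B and Cb are enharmonically the same pitch, but only B uses the letter B, so it is the correct spelling here.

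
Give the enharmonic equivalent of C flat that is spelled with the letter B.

Plain B sits at the same pitch as Cb, so on the letter B the same pitch needs a natural: B.

B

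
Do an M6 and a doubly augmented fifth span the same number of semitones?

A major sixth spans 9 semitones; a doubly augmented fifth spans 9.
They are enharmonically equivalent.

Yes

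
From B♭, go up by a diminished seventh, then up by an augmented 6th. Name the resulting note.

A diminished seventh up from Bb is Abb (letter A, 9 semitones up).
An augmented sixth up from Abb is F (letter F, 10 semitones up).

F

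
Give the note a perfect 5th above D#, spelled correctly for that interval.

D up a perfect fifth is A, so the target letter is A.
From D#, a perfect fifth is 7 semitones up: A#.

A#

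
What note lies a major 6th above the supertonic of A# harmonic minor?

The supertonic of A# harmonic minor is B#.
A major sixth (9 semitones) above B# lands on the letter G, giving G##.

G##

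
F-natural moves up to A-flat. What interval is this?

Counting letters F–G–A gives a third.
F→Ab = 3 semitones, 1 narrower than the major third (4), so minor.

minor third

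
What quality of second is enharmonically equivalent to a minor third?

augmented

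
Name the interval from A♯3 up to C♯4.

Counting letters A–B–C gives a third.
A#→C# = 3 semitones, 1 narrower than the major third (4), so minor.

minor third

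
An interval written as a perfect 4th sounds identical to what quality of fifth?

doubly diminished

A perfect fourth spans 5 semitones.
A fifth spanning 5 semitones is doubly diminished (the perfect fifth is 7).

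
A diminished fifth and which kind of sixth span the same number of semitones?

doubly diminished

A diminished fifth spans 6 semitones.
A sixth spanning 6 semitones is doubly diminished (the major sixth is 9).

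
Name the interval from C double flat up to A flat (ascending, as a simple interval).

augmented sixth

Counting letters C–D–E–F–G–A gives a sixth.
Cbb→Ab = 10 semitones, 1 wider than the major sixth (9), so augmented.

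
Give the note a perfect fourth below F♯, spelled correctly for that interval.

F down a perfect fourth is C, so the target letter is C.
From F#, a perfect fourth is 5 semitones down: C#.

C#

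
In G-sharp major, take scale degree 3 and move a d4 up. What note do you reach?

Scale degree 3 of G# major is B#.
A diminished fourth (4 semitones) above B# lands on the letter E, giving E.

E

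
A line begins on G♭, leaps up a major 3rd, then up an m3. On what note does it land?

Db

A major third up from Gb is Bb (letter B, 4 semitones up).
A minor third up from Bb is Db (letter D, 3 semitones up).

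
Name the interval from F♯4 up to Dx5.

augmented sixth

Counting letters F–G–A–B–C–D gives a sixth.
F#→D## = 10 semitones, 1 wider than the major sixth (9), so augmented.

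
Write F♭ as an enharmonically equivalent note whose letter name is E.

E

Fb is pitch class 4. The letter E alone is pitch class 4.
Pitch class 4 on E needs no accidental: E.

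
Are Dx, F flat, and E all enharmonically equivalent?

D## is pitch class 4; Fb is pitch class 4; E is pitch class 4.
All spellings map to pitch class 4, so they are enharmonically equivalent.

Yes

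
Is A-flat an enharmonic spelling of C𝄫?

No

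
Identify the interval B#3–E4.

diminished fourth

Counting letters B–C–D–E gives a fourth.
B#→E = 4 semitones, 1 narrower than the perfect fourth (5), so diminished.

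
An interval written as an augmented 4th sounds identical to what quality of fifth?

An augmented fourth spans 6 semitones.
A fifth spanning 6 semitones is diminished (the perfect fifth is 7).

diminished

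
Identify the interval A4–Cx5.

The letter names run A→C, a span of 2 letter steps, so the interval is some kind of third.
A to C## is 5 semitones. A major third is 4, so 5 makes it augmented.

augmented third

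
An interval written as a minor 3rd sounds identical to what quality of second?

augmented

A minor third spans 3 semitones.
A second spanning 3 semitones is augmented (the major second is 2).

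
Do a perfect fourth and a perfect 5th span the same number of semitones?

No

A perfect fourth spans 5 semitones; a perfect fifth spans 7.
The spans differ, so they are not enharmonic equivalents.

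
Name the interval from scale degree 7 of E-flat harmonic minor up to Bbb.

diminished sixth

Scale degree 7 of Eb harmonic minor is D.
D up to Bbb: letters D→B make it a sixth; 7 semitones makes it diminished.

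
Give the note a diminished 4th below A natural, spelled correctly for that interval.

A down a perfect fourth is E, so the target letter is E.
From A, a diminished fourth is 4 semitones down: E#.

E#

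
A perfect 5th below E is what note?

E down a perfect fifth is A, so the target letter is A.
From E, a perfect fifth is 7 semitones down: A.

A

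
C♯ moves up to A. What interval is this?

minor sixth

Counting letters C–D–E–F–G–A gives a sixth.
C#→A = 8 semitones, 1 narrower than the major sixth (9), so minor.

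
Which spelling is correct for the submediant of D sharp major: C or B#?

Each scale degree takes a distinct letter name. Degree 6 of a scale on D must use the letter B.
B# and C are enharmonically the same pitch, but only B# uses the letter B, so it is the correct spelling here.

B#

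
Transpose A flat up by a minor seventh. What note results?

Gb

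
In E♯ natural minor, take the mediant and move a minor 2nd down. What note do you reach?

F##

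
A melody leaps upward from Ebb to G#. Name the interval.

doubly augmented third

Counting letters E–F–G gives a third.
Ebb→G# = 6 semitones, 2 wider than the major third (4), so doubly augmented.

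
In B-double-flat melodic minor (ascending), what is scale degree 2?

The Bbb melodic minor (ascending) scale runs Bbb Cb Dbb Ebb Fb Gb Ab.
Degree 2 is Cb.

Cb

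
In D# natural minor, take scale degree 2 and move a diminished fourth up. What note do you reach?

A

Scale degree 2 of D# natural minor is E#.
A diminished fourth (4 semitones) above E# lands on the letter A, giving A.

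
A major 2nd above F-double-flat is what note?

F up a major second is G, so the target letter is G.
From Fbb, a major second is 2 semitones up: Gbb.

Gbb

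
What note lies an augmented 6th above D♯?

A sixth above D lands on the letter B.
An augmented sixth spans 10 semitones, so D# moves to pitch class 1. On the letter B that is B##.

B##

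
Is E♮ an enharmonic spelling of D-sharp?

No

Two spellings are enharmonically equivalent only if they share a pitch class.
Here E → 4, D# → 3; 3 ≠ 4, so they are not.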